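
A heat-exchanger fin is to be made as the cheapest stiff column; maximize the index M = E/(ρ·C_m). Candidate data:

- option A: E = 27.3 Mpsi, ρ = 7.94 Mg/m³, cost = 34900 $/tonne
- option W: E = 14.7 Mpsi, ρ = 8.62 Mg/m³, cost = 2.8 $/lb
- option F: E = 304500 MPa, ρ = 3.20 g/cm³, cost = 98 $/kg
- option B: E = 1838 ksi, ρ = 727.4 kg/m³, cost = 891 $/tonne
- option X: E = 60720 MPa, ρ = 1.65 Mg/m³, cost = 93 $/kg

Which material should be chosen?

option B

Convert each candidate to consistent units, then evaluate M:
  option A: E = 188.2 GPa, ρ = 7940 kg/m³, cost = 34.90 $/kg
  option W: E = 101.4 GPa, ρ = 8620 kg/m³, cost = 6.173 $/kg
  option F: E = 304.5 GPa, ρ = 3200 kg/m³, cost = 98.00 $/kg
  option B: E = 12.67 GPa, ρ = 727.4 kg/m³, cost = 0.8910 $/kg
  option X: E = 60.72 GPa, ρ = 1650 kg/m³, cost = 93.00 $/kg
  option B: M = 19.6 MN·m per $
  option W: M = 1.90 MN·m per $
  option F: M = 0.971 MN·m per $
  option A: M = 0.679 MN·m per $
  option X: M = 0.396 MN·m per $
Highest index: option B.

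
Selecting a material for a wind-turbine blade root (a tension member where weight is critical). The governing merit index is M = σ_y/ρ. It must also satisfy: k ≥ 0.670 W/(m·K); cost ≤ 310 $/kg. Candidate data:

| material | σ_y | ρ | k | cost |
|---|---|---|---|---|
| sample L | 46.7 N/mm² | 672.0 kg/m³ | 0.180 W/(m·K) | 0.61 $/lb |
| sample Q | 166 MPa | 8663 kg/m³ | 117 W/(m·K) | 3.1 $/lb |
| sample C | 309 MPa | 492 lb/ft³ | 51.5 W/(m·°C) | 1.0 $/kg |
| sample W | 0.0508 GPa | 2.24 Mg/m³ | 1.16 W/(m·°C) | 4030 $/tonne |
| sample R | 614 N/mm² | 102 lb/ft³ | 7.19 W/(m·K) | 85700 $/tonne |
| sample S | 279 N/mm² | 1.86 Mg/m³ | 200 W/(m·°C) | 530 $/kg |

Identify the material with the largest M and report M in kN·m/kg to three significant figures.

sample R, M = 376 kN·m/kg

Screen on constraints: k ≥ 0.670 W/(m·K); cost ≤ 310 $/kg. Survivors: sample Q, sample C, sample W, sample R.
Normalizing units and computing the index:
  sample Q: σ_y = 166.0 MPa, ρ = 8663 kg/m³
  sample C: σ_y = 309.0 MPa, ρ = 7881 kg/m³
  sample W: σ_y = 50.80 MPa, ρ = 2240 kg/m³
  sample R: σ_y = 614.0 MPa, ρ = 1634 kg/m³
  sample R: M = 376 kN·m/kg
  sample C: M = 39.2 kN·m/kg
  sample W: M = 22.7 kN·m/kg
  sample Q: M = 19.2 kN·m/kg
The maximum is for sample R.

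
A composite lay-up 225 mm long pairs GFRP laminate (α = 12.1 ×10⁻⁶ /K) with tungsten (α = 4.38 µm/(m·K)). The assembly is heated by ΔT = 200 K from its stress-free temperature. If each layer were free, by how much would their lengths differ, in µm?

Δα = |12.1 − 4.38|×10⁻⁶/K = 7.72×10⁻⁶/K.
ΔL_mismatch = Δα·L·ΔT = 7.72×10⁻⁶ × 225.0 mm × 200.0 K = 347 µm.

347 µm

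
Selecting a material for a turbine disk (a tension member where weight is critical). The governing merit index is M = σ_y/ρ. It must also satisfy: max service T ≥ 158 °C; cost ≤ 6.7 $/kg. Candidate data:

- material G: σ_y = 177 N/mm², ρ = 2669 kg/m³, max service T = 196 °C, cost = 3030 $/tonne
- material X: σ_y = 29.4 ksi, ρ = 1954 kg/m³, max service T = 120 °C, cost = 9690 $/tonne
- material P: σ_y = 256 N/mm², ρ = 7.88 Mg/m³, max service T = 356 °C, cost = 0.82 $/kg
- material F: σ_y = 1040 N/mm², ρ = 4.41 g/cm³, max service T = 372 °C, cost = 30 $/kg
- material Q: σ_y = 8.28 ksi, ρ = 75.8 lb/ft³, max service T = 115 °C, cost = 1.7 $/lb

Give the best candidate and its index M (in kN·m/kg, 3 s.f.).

material G, M = 66.3 kN·m/kg

Screen on constraints: max service T ≥ 158 °C; cost ≤ 6.7 $/kg. Survivors: material G, material P.
In SI units:
  material G: σ_y = 177.0 MPa, ρ = 2669 kg/m³
  material P: σ_y = 256.0 MPa, ρ = 7880 kg/m³
  material G: M = 66.3 kN·m/kg
  material P: M = 32.5 kN·m/kg
The maximum is for material G.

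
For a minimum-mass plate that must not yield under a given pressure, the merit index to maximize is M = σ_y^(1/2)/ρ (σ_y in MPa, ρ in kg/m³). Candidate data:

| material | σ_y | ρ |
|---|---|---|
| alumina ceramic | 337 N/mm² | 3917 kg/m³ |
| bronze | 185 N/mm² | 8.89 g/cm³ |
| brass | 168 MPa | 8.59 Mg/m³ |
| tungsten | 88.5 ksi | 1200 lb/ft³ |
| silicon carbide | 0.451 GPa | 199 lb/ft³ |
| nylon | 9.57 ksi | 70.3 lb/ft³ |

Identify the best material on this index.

nylon

Normalizing units and computing the index:
  alumina ceramic: σ_y = 337.0 MPa, ρ = 3917 kg/m³
  bronze: σ_y = 185.0 MPa, ρ = 8890 kg/m³
  brass: σ_y = 168.0 MPa, ρ = 8590 kg/m³
  tungsten: σ_y = 610.2 MPa, ρ = 19220 kg/m³
  silicon carbide: σ_y = 451.0 MPa, ρ = 3188 kg/m³
  nylon: σ_y = 65.98 MPa, ρ = 1126 kg/m³
  nylon: M = 7.21×10⁻³
  silicon carbide: M = 6.66×10⁻³
  alumina ceramic: M = 4.69×10⁻³
  bronze: M = 1.53×10⁻³
  brass: M = 1.51×10⁻³
  tungsten: M = 1.29×10⁻³
Highest index: nylon.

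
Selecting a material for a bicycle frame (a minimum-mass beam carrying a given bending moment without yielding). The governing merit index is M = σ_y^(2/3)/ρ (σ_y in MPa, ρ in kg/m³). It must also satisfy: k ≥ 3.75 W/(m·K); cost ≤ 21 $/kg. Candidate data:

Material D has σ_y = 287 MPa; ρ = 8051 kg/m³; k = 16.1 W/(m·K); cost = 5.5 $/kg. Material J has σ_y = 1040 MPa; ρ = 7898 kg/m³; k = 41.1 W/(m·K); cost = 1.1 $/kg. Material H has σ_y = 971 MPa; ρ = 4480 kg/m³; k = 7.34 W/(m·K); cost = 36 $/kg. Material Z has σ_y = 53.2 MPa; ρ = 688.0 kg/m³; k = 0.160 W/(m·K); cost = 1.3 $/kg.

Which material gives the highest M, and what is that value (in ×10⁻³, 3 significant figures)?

Screen on constraints: k ≥ 3.75 W/(m·K); cost ≤ 21 $/kg. Survivors: material D, material J.
Evaluate M for each candidate:
  material J: M = 13.0×10⁻³
  material D: M = 5.40×10⁻³
Highest index: material J.

material J, M = 13.0×10⁻³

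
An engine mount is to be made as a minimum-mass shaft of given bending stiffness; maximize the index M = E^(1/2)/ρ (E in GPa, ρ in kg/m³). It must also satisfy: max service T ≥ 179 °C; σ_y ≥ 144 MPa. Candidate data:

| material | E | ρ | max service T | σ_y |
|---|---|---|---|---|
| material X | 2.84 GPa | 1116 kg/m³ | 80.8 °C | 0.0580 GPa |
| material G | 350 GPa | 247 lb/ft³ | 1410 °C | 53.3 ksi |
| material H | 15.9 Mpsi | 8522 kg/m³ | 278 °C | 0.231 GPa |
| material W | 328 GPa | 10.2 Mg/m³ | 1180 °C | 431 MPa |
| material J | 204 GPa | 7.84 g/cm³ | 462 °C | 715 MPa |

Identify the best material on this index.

material G

Screen on constraints: max service T ≥ 179 °C; σ_y ≥ 144 MPa. Survivors: material G, material H, material W, material J.
Putting every candidate on a common basis:
  material G: E = 350.0 GPa, ρ = 3957 kg/m³
  material H: E = 109.6 GPa, ρ = 8522 kg/m³
  material W: E = 328.0 GPa, ρ = 10200 kg/m³
  material J: E = 204.0 GPa, ρ = 7840 kg/m³
  material G: M = 4.73×10⁻³
  material J: M = 1.82×10⁻³
  material W: M = 1.78×10⁻³
  material H: M = 1.23×10⁻³
Material G ranks first.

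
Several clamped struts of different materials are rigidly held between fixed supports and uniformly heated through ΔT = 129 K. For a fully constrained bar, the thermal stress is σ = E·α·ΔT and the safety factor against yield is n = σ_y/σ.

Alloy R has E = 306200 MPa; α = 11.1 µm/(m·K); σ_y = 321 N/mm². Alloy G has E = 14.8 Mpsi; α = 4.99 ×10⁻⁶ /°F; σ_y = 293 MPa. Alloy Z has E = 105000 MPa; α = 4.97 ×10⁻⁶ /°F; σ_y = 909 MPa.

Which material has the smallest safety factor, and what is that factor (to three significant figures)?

Converting E to GPa, α to ×10⁻⁶/K, σ_y to MPa, then σ and n for each:
  alloy R: E = 306.2, α = 11.1, σ_y = 321.0 → σ = 438 MPa, n = 0.732
  alloy G: E = 102.0, α = 8.98, σ_y = 293.0 → σ = 118 MPa, n = 2.48
  alloy Z: E = 105.0, α = 8.95, σ_y = 909.0 → σ = 121 MPa, n = 7.50
Smallest n: alloy R with n = 0.732.

alloy R, n = 0.732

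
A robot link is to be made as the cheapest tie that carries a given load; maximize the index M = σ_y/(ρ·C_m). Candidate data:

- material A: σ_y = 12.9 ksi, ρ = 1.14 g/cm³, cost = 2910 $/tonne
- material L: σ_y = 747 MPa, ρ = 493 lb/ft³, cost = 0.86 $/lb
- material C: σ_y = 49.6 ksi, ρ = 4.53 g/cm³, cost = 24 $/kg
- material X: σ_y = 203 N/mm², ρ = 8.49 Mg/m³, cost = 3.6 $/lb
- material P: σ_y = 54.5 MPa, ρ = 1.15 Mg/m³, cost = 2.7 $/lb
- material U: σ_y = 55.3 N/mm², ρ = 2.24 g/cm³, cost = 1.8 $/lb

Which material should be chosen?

Putting every candidate on a common basis:
  material A: σ_y = 88.94 MPa, ρ = 1140 kg/m³, cost = 2.910 $/kg
  material L: σ_y = 747.0 MPa, ρ = 7897 kg/m³, cost = 1.896 $/kg
  material C: σ_y = 342.0 MPa, ρ = 4530 kg/m³, cost = 24.00 $/kg
  material X: σ_y = 203.0 MPa, ρ = 8490 kg/m³, cost = 7.937 $/kg
  material P: σ_y = 54.50 MPa, ρ = 1150 kg/m³, cost = 5.952 $/kg
  material U: σ_y = 55.30 MPa, ρ = 2240 kg/m³, cost = 3.968 $/kg
  material L: M = 49.9 kN·m per $
  material A: M = 26.8 kN·m per $
  material P: M = 7.96 kN·m per $
  material U: M = 6.22 kN·m per $
  material C: M = 3.15 kN·m per $
  material X: M = 3.01 kN·m per $
The maximum is for material L.

material L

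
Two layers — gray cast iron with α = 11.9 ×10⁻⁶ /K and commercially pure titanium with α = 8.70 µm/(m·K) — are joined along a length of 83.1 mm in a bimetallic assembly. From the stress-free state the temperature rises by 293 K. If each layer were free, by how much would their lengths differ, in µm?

Δα = |11.9 − 8.70|×10⁻⁶/K = 3.20×10⁻⁶/K.
ΔL_mismatch = Δα·L·ΔT = 3.20×10⁻⁶ × 83.1 mm × 293.0 K = 77.9 µm.

77.9 µm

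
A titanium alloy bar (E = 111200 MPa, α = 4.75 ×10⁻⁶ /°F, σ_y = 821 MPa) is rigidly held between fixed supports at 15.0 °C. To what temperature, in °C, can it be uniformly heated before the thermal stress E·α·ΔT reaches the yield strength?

879 °C

E = 111200 MPa = 111.2 GPa.
α = 4.75×10⁻⁶/°F × 9/5 = 8.55×10⁻⁶/K.
E·α·ΔT = 821.0 MPa ⇒ ΔT = 821.0 / (111.2×10³ × 8.55×10⁻⁶) = 863.5 K.
T = 15.0 + 863.5 = 878.5 °C.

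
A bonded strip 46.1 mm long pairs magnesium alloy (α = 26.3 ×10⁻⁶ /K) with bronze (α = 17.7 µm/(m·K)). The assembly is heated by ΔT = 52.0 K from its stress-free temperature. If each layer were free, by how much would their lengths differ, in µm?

Δα = |26.3 − 17.7|×10⁻⁶/K = 8.60×10⁻⁶/K.
ΔL_mismatch = Δα·L·ΔT = 8.60×10⁻⁶ × 46.1 mm × 52.0 K = 20.6 µm.

20.6 µm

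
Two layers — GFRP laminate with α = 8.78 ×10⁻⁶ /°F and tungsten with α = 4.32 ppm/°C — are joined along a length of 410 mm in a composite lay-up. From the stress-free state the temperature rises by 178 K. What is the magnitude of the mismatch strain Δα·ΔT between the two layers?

GFRP laminate: α = 8.78×10⁻⁶/°F × 9/5 = 15.8×10⁻⁶/K.
Δα = |15.8 − 4.32|×10⁻⁶/K = 11.5×10⁻⁶/K.
Mismatch strain = Δα·ΔT = 11.5×10⁻⁶ × 178.0 = 2.04×10⁻³.

2.04×10⁻³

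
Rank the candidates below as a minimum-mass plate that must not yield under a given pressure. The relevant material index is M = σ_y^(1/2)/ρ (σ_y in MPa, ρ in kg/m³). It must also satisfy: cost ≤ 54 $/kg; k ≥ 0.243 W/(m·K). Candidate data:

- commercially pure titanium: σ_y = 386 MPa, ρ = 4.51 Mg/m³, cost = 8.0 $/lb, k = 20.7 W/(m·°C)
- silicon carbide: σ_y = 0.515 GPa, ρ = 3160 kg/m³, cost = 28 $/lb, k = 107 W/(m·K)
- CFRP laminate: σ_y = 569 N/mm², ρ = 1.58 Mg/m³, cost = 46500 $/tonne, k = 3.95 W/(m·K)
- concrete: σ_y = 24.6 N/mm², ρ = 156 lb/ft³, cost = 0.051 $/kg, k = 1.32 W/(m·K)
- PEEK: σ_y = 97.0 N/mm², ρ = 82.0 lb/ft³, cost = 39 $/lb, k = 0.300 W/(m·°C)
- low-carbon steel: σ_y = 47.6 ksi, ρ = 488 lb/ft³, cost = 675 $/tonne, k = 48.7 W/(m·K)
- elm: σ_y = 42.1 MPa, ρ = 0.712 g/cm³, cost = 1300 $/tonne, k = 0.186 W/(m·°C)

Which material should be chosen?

CFRP laminate

Screen on constraints: cost ≤ 54 $/kg; k ≥ 0.243 W/(m·K). Survivors: commercially pure titanium, CFRP laminate, concrete, low-carbon steel.
Putting every candidate on a common basis:
  commercially pure titanium: σ_y = 386.0 MPa, ρ = 4510 kg/m³
  CFRP laminate: σ_y = 569.0 MPa, ρ = 1580 kg/m³
  concrete: σ_y = 24.60 MPa, ρ = 2499 kg/m³
  low-carbon steel: σ_y = 328.2 MPa, ρ = 7817 kg/m³
  CFRP laminate: M = 15.1×10⁻³
  commercially pure titanium: M = 4.36×10⁻³
  low-carbon steel: M = 2.32×10⁻³
  concrete: M = 1.98×10⁻³
The maximum is for CFRP laminate.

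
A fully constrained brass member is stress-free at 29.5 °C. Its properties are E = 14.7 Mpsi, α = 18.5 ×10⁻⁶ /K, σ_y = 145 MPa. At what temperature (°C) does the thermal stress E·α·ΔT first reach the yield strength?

107 °C

E = 14.7 Mpsi = 101.4 GPa.
E·α·ΔT = 145.0 MPa ⇒ ΔT = 145.0 / (101.4×10³ × 18.5×10⁻⁶) = 77.33 K.
T = 29.5 + 77.33 = 106.8 °C.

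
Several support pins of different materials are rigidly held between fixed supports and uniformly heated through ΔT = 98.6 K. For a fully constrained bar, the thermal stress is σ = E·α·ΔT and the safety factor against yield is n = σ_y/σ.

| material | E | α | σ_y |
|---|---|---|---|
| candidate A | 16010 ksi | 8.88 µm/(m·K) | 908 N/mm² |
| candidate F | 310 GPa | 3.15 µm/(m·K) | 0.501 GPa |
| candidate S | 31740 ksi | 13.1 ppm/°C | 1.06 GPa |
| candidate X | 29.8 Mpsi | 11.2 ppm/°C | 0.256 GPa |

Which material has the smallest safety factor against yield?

candidate X

Per material, after unit conversion:
  candidate A: E = 110.4, α = 8.88, σ_y = 908.0 → σ = 96.6 MPa, n = 9.39
  candidate F: E = 310.0, α = 3.15, σ_y = 501.0 → σ = 96.3 MPa, n = 5.20
  candidate S: E = 218.8, α = 13.1, σ_y = 1060 → σ = 283 MPa, n = 3.75
  candidate X: E = 205.5, α = 11.2, σ_y = 256.0 → σ = 227 MPa, n = 1.13
Candidate X has the lowest safety factor, n = 1.13.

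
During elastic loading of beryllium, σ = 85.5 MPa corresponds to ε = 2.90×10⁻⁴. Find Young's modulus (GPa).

E = σ/ε = 85.5 MPa / 2.90×10⁻⁴ = 294800 MPa = 295 GPa.

295 GPa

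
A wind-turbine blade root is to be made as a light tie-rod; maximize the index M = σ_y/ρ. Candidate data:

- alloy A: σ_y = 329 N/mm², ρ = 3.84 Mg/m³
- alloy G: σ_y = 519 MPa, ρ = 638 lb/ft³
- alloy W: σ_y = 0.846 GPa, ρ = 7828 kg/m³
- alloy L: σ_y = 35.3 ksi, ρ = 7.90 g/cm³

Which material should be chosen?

Putting every candidate on a common basis:
  alloy A: σ_y = 329.0 MPa, ρ = 3840 kg/m³
  alloy G: σ_y = 519.0 MPa, ρ = 10220 kg/m³
  alloy W: σ_y = 846.0 MPa, ρ = 7828 kg/m³
  alloy L: σ_y = 243.4 MPa, ρ = 7900 kg/m³
  alloy W: M = 108 kN·m/kg
  alloy A: M = 85.7 kN·m/kg
  alloy G: M = 50.8 kN·m/kg
  alloy L: M = 30.8 kN·m/kg
Alloy W has the largest M.

alloy W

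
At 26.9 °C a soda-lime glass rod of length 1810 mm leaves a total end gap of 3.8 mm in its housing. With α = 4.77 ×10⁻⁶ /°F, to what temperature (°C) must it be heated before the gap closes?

α = 4.77×10⁻⁶/°F × 9/5 = 8.59×10⁻⁶/K.
α·L₀·ΔT = 3.8 mm ⇒ ΔT = 3.8 / (8.59×10⁻⁶ × 1810.0) = 244.5 K.
T = 26.9 + 244.5 = 271.4 °C.

271 °C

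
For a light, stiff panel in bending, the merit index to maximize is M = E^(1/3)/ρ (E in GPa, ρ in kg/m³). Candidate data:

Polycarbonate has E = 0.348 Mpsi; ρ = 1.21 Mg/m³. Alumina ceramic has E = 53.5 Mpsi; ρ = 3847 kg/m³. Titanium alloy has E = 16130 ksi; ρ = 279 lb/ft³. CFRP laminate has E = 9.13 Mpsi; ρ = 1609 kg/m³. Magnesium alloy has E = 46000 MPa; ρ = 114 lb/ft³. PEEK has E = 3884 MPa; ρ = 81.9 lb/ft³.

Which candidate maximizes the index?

CFRP laminate

In SI units:
  polycarbonate: E = 2.399 GPa, ρ = 1210 kg/m³
  alumina ceramic: E = 368.9 GPa, ρ = 3847 kg/m³
  titanium alloy: E = 111.2 GPa, ρ = 4469 kg/m³
  CFRP laminate: E = 62.95 GPa, ρ = 1609 kg/m³
  magnesium alloy: E = 46.00 GPa, ρ = 1826 kg/m³
  PEEK: E = 3.884 GPa, ρ = 1312 kg/m³
  CFRP laminate: M = 2.47×10⁻³
  magnesium alloy: M = 1.96×10⁻³
  alumina ceramic: M = 1.86×10⁻³
  PEEK: M = 1.20×10⁻³
  polycarbonate: M = 1.11×10⁻³
  titanium alloy: M = 1.08×10⁻³
Highest index: CFRP laminate.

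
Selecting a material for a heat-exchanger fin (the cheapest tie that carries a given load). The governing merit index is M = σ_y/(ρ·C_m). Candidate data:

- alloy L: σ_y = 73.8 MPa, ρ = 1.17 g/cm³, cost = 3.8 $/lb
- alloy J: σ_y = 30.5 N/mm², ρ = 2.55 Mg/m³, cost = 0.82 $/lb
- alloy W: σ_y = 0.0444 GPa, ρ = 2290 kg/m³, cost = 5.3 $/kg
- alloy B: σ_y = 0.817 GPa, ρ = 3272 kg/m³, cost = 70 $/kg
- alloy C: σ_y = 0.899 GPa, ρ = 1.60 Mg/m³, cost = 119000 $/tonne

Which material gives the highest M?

Convert each candidate to consistent units, then evaluate M:
  alloy L: σ_y = 73.80 MPa, ρ = 1170 kg/m³, cost = 8.377 $/kg
  alloy J: σ_y = 30.50 MPa, ρ = 2550 kg/m³, cost = 1.808 $/kg
  alloy W: σ_y = 44.40 MPa, ρ = 2290 kg/m³, cost = 5.300 $/kg
  alloy B: σ_y = 817.0 MPa, ρ = 3272 kg/m³, cost = 70.00 $/kg
  alloy C: σ_y = 899.0 MPa, ρ = 1600 kg/m³, cost = 119.0 $/kg
  alloy L: M = 7.53 kN·m per $
  alloy J: M = 6.62 kN·m per $
  alloy C: M = 4.72 kN·m per $
  alloy W: M = 3.66 kN·m per $
  alloy B: M = 3.57 kN·m per $
The maximum is for alloy L.

alloy L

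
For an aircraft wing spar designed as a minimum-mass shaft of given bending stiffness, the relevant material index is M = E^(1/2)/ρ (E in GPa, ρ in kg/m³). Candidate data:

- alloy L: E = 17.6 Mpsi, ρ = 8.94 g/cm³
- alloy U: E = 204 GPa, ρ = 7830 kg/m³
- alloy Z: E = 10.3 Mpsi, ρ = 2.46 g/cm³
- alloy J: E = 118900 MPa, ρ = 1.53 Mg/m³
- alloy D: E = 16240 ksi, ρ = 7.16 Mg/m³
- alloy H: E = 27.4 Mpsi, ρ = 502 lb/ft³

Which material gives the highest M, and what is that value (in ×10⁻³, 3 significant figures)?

Convert each candidate to consistent units, then evaluate M:
  alloy L: E = 121.3 GPa, ρ = 8940 kg/m³
  alloy U: E = 204.0 GPa, ρ = 7830 kg/m³
  alloy Z: E = 71.02 GPa, ρ = 2460 kg/m³
  alloy J: E = 118.9 GPa, ρ = 1530 kg/m³
  alloy D: E = 112.0 GPa, ρ = 7160 kg/m³
  alloy H: E = 188.9 GPa, ρ = 8041 kg/m³
  alloy J: M = 7.13×10⁻³
  alloy Z: M = 3.43×10⁻³
  alloy U: M = 1.82×10⁻³
  alloy H: M = 1.71×10⁻³
  alloy D: M = 1.48×10⁻³
  alloy L: M = 1.23×10⁻³
Highest index: alloy J.

alloy J, M = 7.13×10⁻³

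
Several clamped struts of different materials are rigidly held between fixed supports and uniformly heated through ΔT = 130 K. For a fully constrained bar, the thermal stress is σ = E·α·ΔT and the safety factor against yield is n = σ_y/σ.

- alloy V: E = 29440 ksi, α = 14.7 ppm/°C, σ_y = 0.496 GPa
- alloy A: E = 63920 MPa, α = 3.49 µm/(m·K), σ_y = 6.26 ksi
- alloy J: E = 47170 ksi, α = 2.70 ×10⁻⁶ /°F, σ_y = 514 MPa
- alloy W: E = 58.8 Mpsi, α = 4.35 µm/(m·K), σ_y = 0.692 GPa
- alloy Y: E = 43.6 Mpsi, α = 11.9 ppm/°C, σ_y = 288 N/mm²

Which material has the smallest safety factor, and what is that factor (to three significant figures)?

alloy Y, n = 0.619

Per material, after unit conversion:
  alloy V: E = 203.0, α = 14.7, σ_y = 496.0 → σ = 388 MPa, n = 1.28
  alloy A: E = 63.92, α = 3.49, σ_y = 43.16 → σ = 29.0 MPa, n = 1.49
  alloy J: E = 325.2, α = 4.86, σ_y = 514.0 → σ = 205 MPa, n = 2.50
  alloy W: E = 405.4, α = 4.35, σ_y = 692.0 → σ = 229 MPa, n = 3.02
  alloy Y: E = 300.6, α = 11.9, σ_y = 288.0 → σ = 465 MPa, n = 0.619
Alloy Y has the lowest safety factor, n = 0.619.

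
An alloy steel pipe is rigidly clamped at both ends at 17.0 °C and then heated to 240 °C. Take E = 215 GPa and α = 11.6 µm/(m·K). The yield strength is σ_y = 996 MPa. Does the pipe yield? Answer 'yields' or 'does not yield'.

ΔT = 223.0 K. Constrained thermal stress σ = E·α·ΔT = 215.0×10³ MPa × 11.6×10⁻⁶ × 223.0 = 556 MPa (compressive).
Compare to σ_y = 996 MPa: σ < σ_y, so it does not yield.

does not yield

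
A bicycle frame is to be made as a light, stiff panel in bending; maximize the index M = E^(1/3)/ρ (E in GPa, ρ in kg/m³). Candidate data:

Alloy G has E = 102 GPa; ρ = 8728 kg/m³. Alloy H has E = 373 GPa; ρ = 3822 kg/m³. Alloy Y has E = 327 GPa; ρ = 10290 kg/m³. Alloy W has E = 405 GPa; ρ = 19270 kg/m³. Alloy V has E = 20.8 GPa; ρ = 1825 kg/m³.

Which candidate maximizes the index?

alloy H

Per-candidate index values:
  alloy H: M = 1.88×10⁻³
  alloy V: M = 1.51×10⁻³
  alloy Y: M = 0.670×10⁻³
  alloy G: M = 0.535×10⁻³
  alloy W: M = 0.384×10⁻³
Alloy H ranks first.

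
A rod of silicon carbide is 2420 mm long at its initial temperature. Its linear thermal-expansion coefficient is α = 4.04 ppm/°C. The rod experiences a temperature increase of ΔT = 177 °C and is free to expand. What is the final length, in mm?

2421.7 mm

ΔL = α·L₀·ΔT = 4.04×10⁻⁶ × 2420 mm × 177.0 K = 1.73 mm.
L = L₀ + ΔL = 2420 + 1.73 = 2421.7 mm.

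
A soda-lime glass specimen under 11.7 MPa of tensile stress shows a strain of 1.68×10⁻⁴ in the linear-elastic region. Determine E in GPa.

69.6 GPa

E = σ/ε = 11.7 MPa / 1.68×10⁻⁴ = 69640 MPa = 69.6 GPa.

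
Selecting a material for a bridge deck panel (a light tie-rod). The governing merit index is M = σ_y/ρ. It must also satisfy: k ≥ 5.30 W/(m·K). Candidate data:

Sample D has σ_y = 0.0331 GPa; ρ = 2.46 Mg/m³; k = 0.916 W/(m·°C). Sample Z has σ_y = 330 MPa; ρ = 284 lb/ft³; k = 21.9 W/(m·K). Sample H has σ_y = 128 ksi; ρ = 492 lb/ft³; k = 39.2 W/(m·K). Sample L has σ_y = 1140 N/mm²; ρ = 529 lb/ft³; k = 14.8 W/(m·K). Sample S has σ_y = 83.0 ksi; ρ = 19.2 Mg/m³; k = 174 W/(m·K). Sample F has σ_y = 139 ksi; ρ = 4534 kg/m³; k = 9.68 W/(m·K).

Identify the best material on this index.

sample F

Screen on constraints: k ≥ 5.30 W/(m·K). Survivors: sample Z, sample H, sample L, sample S, sample F.
Convert each candidate to consistent units, then evaluate M:
  sample Z: σ_y = 330.0 MPa, ρ = 4549 kg/m³
  sample H: σ_y = 882.5 MPa, ρ = 7881 kg/m³
  sample L: σ_y = 1140 MPa, ρ = 8474 kg/m³
  sample S: σ_y = 572.3 MPa, ρ = 19200 kg/m³
  sample F: σ_y = 958.4 MPa, ρ = 4534 kg/m³
  sample F: M = 211 kN·m/kg
  sample L: M = 135 kN·m/kg
  sample H: M = 112 kN·m/kg
  sample Z: M = 72.5 kN·m/kg
  sample S: M = 29.8 kN·m/kg
Sample F has the largest M.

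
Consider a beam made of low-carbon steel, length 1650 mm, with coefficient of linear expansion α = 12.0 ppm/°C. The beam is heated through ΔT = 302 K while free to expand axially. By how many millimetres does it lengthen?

5.98 mm

ΔL = α·L₀·ΔT = 12.0×10⁻⁶ × 1650 mm × 302.0 K = 5.98 mm.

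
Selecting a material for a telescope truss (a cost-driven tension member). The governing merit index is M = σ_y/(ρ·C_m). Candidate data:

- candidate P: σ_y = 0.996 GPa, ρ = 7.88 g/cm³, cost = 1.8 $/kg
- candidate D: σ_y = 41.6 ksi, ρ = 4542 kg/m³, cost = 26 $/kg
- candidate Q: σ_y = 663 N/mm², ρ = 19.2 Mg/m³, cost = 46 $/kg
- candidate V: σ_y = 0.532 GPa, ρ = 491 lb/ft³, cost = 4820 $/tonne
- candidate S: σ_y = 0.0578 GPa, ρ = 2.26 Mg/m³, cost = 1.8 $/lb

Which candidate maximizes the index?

candidate P

Putting every candidate on a common basis:
  candidate P: σ_y = 996.0 MPa, ρ = 7880 kg/m³, cost = 1.800 $/kg
  candidate D: σ_y = 286.8 MPa, ρ = 4542 kg/m³, cost = 26.00 $/kg
  candidate Q: σ_y = 663.0 MPa, ρ = 19200 kg/m³, cost = 46.00 $/kg
  candidate V: σ_y = 532.0 MPa, ρ = 7865 kg/m³, cost = 4.820 $/kg
  candidate S: σ_y = 57.80 MPa, ρ = 2260 kg/m³, cost = 3.968 $/kg
  candidate P: M = 70.2 kN·m per $
  candidate V: M = 14.0 kN·m per $
  candidate S: M = 6.44 kN·m per $
  candidate D: M = 2.43 kN·m per $
  candidate Q: M = 0.751 kN·m per $
Candidate P ranks first.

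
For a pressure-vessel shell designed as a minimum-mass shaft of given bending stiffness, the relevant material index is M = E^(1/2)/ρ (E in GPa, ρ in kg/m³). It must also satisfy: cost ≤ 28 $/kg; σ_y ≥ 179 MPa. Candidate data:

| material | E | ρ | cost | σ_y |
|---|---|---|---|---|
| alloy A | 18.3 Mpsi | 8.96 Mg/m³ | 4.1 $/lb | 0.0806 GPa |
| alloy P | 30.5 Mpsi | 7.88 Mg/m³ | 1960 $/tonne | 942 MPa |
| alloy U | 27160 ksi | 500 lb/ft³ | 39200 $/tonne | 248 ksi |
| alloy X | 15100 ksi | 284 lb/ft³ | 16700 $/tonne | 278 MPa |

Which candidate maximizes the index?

Screen on constraints: cost ≤ 28 $/kg; σ_y ≥ 179 MPa. Survivors: alloy P, alloy X.
Putting every candidate on a common basis:
  alloy P: E = 210.3 GPa, ρ = 7880 kg/m³
  alloy X: E = 104.1 GPa, ρ = 4549 kg/m³
  alloy X: M = 2.24×10⁻³
  alloy P: M = 1.84×10⁻³
The maximum is for alloy X.

alloy X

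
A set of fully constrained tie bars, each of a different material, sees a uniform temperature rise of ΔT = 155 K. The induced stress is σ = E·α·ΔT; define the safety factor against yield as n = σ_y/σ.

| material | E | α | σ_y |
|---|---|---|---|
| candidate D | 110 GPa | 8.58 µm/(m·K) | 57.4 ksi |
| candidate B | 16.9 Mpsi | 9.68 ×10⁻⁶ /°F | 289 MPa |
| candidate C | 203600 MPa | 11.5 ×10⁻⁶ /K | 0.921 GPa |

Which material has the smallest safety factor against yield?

In consistent units (E in GPa, α in ×10⁻⁶/K, σ_y in MPa):
  candidate D: E = 110.0, α = 8.58, σ_y = 395.8 → σ = 146 MPa, n = 2.71
  candidate B: E = 116.5, α = 17.4, σ_y = 289.0 → σ = 315 MPa, n = 0.918
  candidate C: E = 203.6, α = 11.5, σ_y = 921.0 → σ = 363 MPa, n = 2.54
Candidate B has the lowest safety factor, n = 0.918.

candidate B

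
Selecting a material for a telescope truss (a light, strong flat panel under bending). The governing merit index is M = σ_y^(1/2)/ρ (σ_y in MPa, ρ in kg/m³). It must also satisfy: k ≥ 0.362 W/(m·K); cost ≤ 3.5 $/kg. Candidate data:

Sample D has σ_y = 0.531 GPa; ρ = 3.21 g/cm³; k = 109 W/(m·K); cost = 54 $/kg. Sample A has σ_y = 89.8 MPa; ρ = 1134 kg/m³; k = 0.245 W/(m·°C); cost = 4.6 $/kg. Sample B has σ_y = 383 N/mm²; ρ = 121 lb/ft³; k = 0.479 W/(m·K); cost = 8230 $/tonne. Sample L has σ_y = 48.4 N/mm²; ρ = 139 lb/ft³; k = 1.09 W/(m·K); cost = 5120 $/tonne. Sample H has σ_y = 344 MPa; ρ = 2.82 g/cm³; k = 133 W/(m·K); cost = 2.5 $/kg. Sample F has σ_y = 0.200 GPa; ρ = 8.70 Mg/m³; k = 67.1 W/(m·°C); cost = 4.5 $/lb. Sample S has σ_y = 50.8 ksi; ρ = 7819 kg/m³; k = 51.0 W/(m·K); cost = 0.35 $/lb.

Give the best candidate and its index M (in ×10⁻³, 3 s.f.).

Screen on constraints: k ≥ 0.362 W/(m·K); cost ≤ 3.5 $/kg. Survivors: sample H, sample S.
Normalizing units and computing the index:
  sample H: σ_y = 344.0 MPa, ρ = 2820 kg/m³
  sample S: σ_y = 350.3 MPa, ρ = 7819 kg/m³
  sample H: M = 6.58×10⁻³
  sample S: M = 2.39×10⁻³
Highest index: sample H.

sample H, M = 6.58×10⁻³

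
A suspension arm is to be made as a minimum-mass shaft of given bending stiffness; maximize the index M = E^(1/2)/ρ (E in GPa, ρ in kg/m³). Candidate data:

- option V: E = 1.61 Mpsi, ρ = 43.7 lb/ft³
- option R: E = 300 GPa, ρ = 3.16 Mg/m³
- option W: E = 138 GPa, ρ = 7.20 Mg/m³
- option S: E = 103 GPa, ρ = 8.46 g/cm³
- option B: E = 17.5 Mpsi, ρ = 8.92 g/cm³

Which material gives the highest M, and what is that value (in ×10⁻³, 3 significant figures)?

option R, M = 5.48×10⁻³

Putting every candidate on a common basis:
  option V: E = 11.10 GPa, ρ = 700.0 kg/m³
  option R: E = 300.0 GPa, ρ = 3160 kg/m³
  option W: E = 138.0 GPa, ρ = 7200 kg/m³
  option S: E = 103.0 GPa, ρ = 8460 kg/m³
  option B: E = 120.7 GPa, ρ = 8920 kg/m³
  option R: M = 5.48×10⁻³
  option V: M = 4.76×10⁻³
  option W: M = 1.63×10⁻³
  option B: M = 1.23×10⁻³
  option S: M = 1.20×10⁻³
The maximum is for option R.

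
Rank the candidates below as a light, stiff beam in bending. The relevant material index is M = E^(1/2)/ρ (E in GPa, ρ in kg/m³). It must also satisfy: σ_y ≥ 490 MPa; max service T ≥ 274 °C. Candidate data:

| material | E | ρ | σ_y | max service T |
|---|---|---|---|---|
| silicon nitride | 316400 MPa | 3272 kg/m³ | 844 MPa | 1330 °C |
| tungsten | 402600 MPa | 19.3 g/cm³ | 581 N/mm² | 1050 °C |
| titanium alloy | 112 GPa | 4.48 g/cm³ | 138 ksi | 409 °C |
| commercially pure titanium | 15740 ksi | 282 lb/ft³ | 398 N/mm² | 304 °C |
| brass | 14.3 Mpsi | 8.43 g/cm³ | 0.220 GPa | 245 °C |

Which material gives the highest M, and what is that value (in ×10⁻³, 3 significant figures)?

silicon nitride, M = 5.44×10⁻³

Screen on constraints: σ_y ≥ 490 MPa; max service T ≥ 274 °C. Survivors: silicon nitride, tungsten, titanium alloy.
In SI units:
  silicon nitride: E = 316.4 GPa, ρ = 3272 kg/m³
  tungsten: E = 402.6 GPa, ρ = 19300 kg/m³
  titanium alloy: E = 112.0 GPa, ρ = 4480 kg/m³
  silicon nitride: M = 5.44×10⁻³
  titanium alloy: M = 2.36×10⁻³
  tungsten: M = 1.04×10⁻³
Silicon nitride has the largest M.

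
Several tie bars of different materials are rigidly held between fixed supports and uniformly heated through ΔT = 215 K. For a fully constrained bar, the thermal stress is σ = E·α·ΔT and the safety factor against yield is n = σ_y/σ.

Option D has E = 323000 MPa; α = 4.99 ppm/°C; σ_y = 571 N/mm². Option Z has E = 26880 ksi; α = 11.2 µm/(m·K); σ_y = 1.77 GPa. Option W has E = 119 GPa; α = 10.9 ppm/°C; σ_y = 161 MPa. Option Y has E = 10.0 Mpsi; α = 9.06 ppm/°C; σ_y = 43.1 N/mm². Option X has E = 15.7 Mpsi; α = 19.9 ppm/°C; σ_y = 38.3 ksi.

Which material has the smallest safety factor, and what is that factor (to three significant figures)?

In consistent units (E in GPa, α in ×10⁻⁶/K, σ_y in MPa):
  option D: E = 323.0, α = 4.99, σ_y = 571.0 → σ = 347 MPa, n = 1.65
  option Z: E = 185.3, α = 11.2, σ_y = 1770 → σ = 446 MPa, n = 3.97
  option W: E = 119.0, α = 10.9, σ_y = 161.0 → σ = 279 MPa, n = 0.577
  option Y: E = 68.95, α = 9.06, σ_y = 43.10 → σ = 134 MPa, n = 0.321
  option X: E = 108.2, α = 19.9, σ_y = 264.1 → σ = 463 MPa, n = 0.570
The minimum is option Y at n = 0.321.

option Y, n = 0.321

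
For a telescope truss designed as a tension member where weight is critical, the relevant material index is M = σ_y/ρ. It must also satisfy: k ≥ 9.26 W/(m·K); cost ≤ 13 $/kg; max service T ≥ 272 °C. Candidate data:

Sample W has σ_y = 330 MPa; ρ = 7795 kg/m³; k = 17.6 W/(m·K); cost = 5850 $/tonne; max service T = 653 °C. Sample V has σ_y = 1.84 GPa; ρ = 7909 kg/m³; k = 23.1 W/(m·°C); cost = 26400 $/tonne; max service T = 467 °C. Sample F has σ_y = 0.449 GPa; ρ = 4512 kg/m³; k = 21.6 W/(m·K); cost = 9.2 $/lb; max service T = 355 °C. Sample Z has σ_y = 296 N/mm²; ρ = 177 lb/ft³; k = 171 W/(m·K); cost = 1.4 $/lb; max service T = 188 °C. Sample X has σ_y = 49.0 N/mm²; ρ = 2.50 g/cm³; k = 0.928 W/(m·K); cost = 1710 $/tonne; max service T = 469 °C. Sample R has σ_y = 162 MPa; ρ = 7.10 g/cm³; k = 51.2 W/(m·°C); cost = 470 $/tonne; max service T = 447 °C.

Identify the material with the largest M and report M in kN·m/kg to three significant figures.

sample W, M = 42.3 kN·m/kg

Screen on constraints: k ≥ 9.26 W/(m·K); cost ≤ 13 $/kg; max service T ≥ 272 °C. Survivors: sample W, sample R.
After converting to SI:
  sample W: σ_y = 330.0 MPa, ρ = 7795 kg/m³
  sample R: σ_y = 162.0 MPa, ρ = 7100 kg/m³
  sample W: M = 42.3 kN·m/kg
  sample R: M = 22.8 kN·m/kg
Sample W ranks first.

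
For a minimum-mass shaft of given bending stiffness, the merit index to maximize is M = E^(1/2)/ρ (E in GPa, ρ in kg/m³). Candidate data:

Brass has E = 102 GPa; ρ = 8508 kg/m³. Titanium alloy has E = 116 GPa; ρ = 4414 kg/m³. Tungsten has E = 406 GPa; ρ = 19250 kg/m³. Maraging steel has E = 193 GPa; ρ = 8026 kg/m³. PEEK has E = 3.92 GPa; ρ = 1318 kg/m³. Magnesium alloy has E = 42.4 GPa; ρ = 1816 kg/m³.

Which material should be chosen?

Evaluate M for each candidate:
  magnesium alloy: M = 3.59×10⁻³
  titanium alloy: M = 2.44×10⁻³
  maraging steel: M = 1.73×10⁻³
  PEEK: M = 1.50×10⁻³
  brass: M = 1.19×10⁻³
  tungsten: M = 1.05×10⁻³
Magnesium alloy has the largest M.

magnesium alloy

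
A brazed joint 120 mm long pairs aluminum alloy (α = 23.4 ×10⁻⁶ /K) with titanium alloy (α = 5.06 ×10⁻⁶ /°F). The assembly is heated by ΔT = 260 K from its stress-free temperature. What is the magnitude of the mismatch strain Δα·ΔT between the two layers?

3.72×10⁻³

titanium alloy: α = 5.06×10⁻⁶/°F × 9/5 = 9.11×10⁻⁶/K.
Δα = |23.4 − 9.11|×10⁻⁶/K = 14.3×10⁻⁶/K.
Mismatch strain = Δα·ΔT = 14.3×10⁻⁶ × 260.0 = 3.72×10⁻³.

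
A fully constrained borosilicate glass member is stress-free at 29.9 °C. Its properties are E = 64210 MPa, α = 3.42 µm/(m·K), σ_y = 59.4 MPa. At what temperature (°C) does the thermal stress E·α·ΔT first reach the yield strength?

300 °C

E = 64210 MPa = 64.21 GPa.
E·α·ΔT = 59.40 MPa ⇒ ΔT = 59.40 / (64.21×10³ × 3.42×10⁻⁶) = 270.5 K.
T = 29.9 + 270.5 = 300.4 °C.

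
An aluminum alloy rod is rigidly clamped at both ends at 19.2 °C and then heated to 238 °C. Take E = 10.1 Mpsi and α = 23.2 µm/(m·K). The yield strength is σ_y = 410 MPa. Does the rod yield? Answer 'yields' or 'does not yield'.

does not yield

E = 10.1 Mpsi = 69.64 GPa.
ΔT = 218.8 K. Constrained thermal stress σ = E·α·ΔT = 69.64×10³ MPa × 23.2×10⁻⁶ × 218.8 = 353 MPa (compressive).
Compare to σ_y = 410 MPa: σ < σ_y, so it does not yield.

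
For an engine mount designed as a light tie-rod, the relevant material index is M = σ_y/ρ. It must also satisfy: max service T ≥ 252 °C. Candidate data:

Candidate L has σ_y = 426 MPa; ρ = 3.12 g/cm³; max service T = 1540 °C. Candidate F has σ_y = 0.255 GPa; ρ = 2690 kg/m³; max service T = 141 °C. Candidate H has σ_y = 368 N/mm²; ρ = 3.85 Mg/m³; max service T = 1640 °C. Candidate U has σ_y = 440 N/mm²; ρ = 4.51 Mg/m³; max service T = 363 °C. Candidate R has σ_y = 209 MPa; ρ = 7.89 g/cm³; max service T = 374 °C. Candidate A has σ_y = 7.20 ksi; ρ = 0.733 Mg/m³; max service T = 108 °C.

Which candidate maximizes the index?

Screen on constraints: max service T ≥ 252 °C. Survivors: candidate L, candidate H, candidate U, candidate R.
After converting to SI:
  candidate L: σ_y = 426.0 MPa, ρ = 3120 kg/m³
  candidate H: σ_y = 368.0 MPa, ρ = 3850 kg/m³
  candidate U: σ_y = 440.0 MPa, ρ = 4510 kg/m³
  candidate R: σ_y = 209.0 MPa, ρ = 7890 kg/m³
  candidate L: M = 137 kN·m/kg
  candidate U: M = 97.6 kN·m/kg
  candidate H: M = 95.6 kN·m/kg
  candidate R: M = 26.5 kN·m/kg
Highest index: candidate L.

candidate L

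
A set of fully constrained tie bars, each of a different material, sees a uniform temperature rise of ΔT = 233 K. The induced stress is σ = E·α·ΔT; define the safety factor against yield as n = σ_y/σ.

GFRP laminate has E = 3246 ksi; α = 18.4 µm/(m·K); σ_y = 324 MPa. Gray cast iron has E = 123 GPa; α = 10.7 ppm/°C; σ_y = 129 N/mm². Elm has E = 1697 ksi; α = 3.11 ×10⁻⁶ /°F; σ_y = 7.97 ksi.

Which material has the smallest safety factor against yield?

Per material, after unit conversion:
  GFRP laminate: E = 22.38, α = 18.4, σ_y = 324.0 → σ = 95.9 MPa, n = 3.38
  gray cast iron: E = 123.0, α = 10.7, σ_y = 129.0 → σ = 307 MPa, n = 0.421
  elm: E = 11.70, α = 5.60, σ_y = 54.95 → σ = 15.3 MPa, n = 3.60
The minimum is gray cast iron at n = 0.421.

gray cast iron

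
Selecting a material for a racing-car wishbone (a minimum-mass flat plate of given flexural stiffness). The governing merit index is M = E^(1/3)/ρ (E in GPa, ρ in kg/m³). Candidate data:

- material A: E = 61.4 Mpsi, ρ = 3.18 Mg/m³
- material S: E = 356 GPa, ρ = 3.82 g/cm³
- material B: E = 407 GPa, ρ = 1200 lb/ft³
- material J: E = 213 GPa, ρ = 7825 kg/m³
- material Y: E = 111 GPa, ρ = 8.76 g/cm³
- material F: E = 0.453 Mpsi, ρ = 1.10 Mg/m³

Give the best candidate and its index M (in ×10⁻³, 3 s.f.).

Putting every candidate on a common basis:
  material A: E = 423.3 GPa, ρ = 3180 kg/m³
  material S: E = 356.0 GPa, ρ = 3820 kg/m³
  material B: E = 407.0 GPa, ρ = 19220 kg/m³
  material J: E = 213.0 GPa, ρ = 7825 kg/m³
  material Y: E = 111.0 GPa, ρ = 8760 kg/m³
  material F: E = 3.123 GPa, ρ = 1100 kg/m³
  material A: M = 2.36×10⁻³
  material S: M = 1.86×10⁻³
  material F: M = 1.33×10⁻³
  material J: M = 0.763×10⁻³
  material Y: M = 0.549×10⁻³
  material B: M = 0.386×10⁻³
Highest index: material A.

material A, M = 2.36×10⁻³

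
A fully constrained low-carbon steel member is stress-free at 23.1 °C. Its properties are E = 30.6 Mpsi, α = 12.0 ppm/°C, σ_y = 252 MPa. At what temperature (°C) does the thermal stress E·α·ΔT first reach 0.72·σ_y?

E = 30.6 Mpsi = 211.0 GPa.
E·α·ΔT = 181.4 MPa ⇒ ΔT = 181.4 / (211.0×10³ × 12.0×10⁻⁶) = 71.67 K.
T = 23.1 + 71.67 = 94.77 °C.

94.8 °C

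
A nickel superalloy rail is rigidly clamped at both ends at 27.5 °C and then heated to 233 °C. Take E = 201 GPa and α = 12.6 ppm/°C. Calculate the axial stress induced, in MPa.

ΔT = 205.5 K. Constrained thermal stress σ = E·α·ΔT = 201.0×10³ MPa × 12.6×10⁻⁶ × 205.5 = 520 MPa (compressive).

520 MPa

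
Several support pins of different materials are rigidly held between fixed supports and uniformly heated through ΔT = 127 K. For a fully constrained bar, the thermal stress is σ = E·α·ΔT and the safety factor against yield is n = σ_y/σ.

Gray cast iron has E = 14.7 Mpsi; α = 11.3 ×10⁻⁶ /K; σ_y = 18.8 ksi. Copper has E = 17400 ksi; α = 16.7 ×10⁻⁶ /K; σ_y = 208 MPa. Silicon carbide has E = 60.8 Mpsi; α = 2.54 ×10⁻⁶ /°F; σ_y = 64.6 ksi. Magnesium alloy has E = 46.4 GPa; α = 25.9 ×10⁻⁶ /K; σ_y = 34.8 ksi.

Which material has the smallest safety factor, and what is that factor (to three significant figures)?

With everything in SI (GPa, ×10⁻⁶/K, MPa):
  gray cast iron: E = 101.4, α = 11.3, σ_y = 129.6 → σ = 145 MPa, n = 0.891
  copper: E = 120.0, α = 16.7, σ_y = 208.0 → σ = 254 MPa, n = 0.817
  silicon carbide: E = 419.2, α = 4.57, σ_y = 445.4 → σ = 243 MPa, n = 1.83
  magnesium alloy: E = 46.40, α = 25.9, σ_y = 239.9 → σ = 153 MPa, n = 1.57
Copper has the lowest safety factor, n = 0.817.

copper, n = 0.817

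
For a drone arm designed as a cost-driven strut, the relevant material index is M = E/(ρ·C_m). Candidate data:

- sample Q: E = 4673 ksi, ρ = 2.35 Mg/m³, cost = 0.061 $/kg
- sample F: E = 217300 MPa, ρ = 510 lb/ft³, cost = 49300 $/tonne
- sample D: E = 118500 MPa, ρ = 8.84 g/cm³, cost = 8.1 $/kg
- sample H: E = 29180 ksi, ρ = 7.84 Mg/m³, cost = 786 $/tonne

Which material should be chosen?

Normalizing units and computing the index:
  sample Q: E = 32.22 GPa, ρ = 2350 kg/m³, cost = 0.06100 $/kg
  sample F: E = 217.3 GPa, ρ = 8169 kg/m³, cost = 49.30 $/kg
  sample D: E = 118.5 GPa, ρ = 8840 kg/m³, cost = 8.100 $/kg
  sample H: E = 201.2 GPa, ρ = 7840 kg/m³, cost = 0.7860 $/kg
  sample Q: M = 225 MN·m per $
  sample H: M = 32.6 MN·m per $
  sample D: M = 1.65 MN·m per $
  sample F: M = 0.540 MN·m per $
Highest index: sample Q.

sample Q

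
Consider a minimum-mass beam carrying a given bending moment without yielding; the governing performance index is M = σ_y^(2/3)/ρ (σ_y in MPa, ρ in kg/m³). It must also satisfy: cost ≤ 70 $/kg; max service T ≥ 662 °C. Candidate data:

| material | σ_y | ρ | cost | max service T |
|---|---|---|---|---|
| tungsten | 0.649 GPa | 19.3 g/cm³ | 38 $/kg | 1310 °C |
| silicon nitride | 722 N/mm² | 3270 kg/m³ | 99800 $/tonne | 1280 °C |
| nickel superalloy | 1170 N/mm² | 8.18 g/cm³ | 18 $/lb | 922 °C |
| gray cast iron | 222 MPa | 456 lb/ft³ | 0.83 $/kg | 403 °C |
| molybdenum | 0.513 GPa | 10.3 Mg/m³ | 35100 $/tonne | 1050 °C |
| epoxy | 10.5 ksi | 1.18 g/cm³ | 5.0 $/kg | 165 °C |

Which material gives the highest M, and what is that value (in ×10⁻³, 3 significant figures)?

Screen on constraints: cost ≤ 70 $/kg; max service T ≥ 662 °C. Survivors: tungsten, nickel superalloy, molybdenum.
After converting to SI:
  tungsten: σ_y = 649.0 MPa, ρ = 19300 kg/m³
  nickel superalloy: σ_y = 1170 MPa, ρ = 8180 kg/m³
  molybdenum: σ_y = 513.0 MPa, ρ = 10300 kg/m³
  nickel superalloy: M = 13.6×10⁻³
  molybdenum: M = 6.22×10⁻³
  tungsten: M = 3.88×10⁻³
The maximum is for nickel superalloy.

nickel superalloy, M = 13.6×10⁻³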